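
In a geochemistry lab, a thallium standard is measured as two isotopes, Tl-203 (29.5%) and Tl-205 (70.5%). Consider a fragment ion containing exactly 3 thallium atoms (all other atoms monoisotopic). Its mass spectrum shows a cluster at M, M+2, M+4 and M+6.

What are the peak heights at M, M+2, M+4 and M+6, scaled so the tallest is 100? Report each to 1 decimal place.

5.8 : 41.8 : 100.0 : 79.7

Each Tl atom is independently Tl-203 (p = 0.295) or Tl-205 (q = 0.705); the cluster is the binomial expansion (p + q)^3.
P(M) = 0.295^3 = 0.025672
P(M+2) = 3 × 0.295^2 × 0.705^1 = 0.184058
P(M+4) = 3 × 0.295^1 × 0.705^2 = 0.439867
P(M+6) = 0.705^3 = 0.350403
The M+4 peak is largest (0.439867); scaling to 100 gives 5.8 : 41.8 : 100.0 : 79.7.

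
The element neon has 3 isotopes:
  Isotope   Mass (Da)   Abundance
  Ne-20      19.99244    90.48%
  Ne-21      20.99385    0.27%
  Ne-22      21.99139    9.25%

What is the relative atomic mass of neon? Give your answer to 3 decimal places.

Ar = Σ fᵢ·mᵢ = 0.9048 × 19.99244 + 0.0027 × 20.99385 + 0.0925 × 21.99139
= 18.089160 + 0.056683 + 2.034204 = 20.180047 Da

20.180 Da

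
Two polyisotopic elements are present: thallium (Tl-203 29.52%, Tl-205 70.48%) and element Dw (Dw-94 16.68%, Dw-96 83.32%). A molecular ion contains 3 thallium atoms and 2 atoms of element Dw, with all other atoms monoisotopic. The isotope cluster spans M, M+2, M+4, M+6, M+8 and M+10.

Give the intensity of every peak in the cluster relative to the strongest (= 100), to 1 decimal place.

0.2 : 3.0 : 20.2 : 64.5 : 100.0 : 60.4

Thallium pattern (n=3): 0.02572463 : 0.18425524 : 0.43991564 : 0.35010449
Element Dw pattern (n=2): 0.02782224 : 0.27795552 : 0.69422224
Convolve the two distributions (both contribute in 2-u steps):
  M: 0.02572463×0.02782224 = 0.000716
  M+2: 0.02572463×0.27795552 + 0.18425524×0.02782224 = 0.012277
  M+4: 0.02572463×0.69422224 + 0.18425524×0.27795552 + 0.43991564×0.02782224 = 0.081313
  M+6: 0.18425524×0.69422224 + 0.43991564×0.27795552 + 0.35010449×0.02782224 = 0.259932
  M+8: 0.43991564×0.69422224 + 0.35010449×0.27795552 = 0.402713
  M+10: 0.35010449×0.69422224 = 0.243050
Scale to base peak (0.402713) = 100: 0.2 : 3.0 : 20.2 : 64.5 : 100.0 : 60.4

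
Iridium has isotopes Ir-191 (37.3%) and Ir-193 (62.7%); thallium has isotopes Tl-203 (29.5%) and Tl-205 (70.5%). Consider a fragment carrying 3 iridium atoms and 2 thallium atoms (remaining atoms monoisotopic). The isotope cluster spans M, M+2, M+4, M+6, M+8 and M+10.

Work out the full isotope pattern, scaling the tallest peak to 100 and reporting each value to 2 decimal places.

Iridium pattern (n=3): 0.05189512 : 0.26170165 : 0.43991135 : 0.24649188
Thallium pattern (n=2): 0.087025 : 0.41595 : 0.497025
Convolve the two distributions (both contribute in 2-u steps):
  M: 0.05189512×0.087025 = 0.004516
  M+2: 0.05189512×0.41595 + 0.26170165×0.087025 = 0.044360
  M+4: 0.05189512×0.497025 + 0.26170165×0.41595 + 0.43991135×0.087025 = 0.172931
  M+6: 0.26170165×0.497025 + 0.43991135×0.41595 + 0.24649188×0.087025 = 0.334504
  M+8: 0.43991135×0.497025 + 0.24649188×0.41595 = 0.321175
  M+10: 0.24649188×0.497025 = 0.122513
Scale to base peak (0.334504) = 100: 1.35 : 13.26 : 51.70 : 100.00 : 96.02 : 36.63

1.35 : 13.26 : 51.70 : 100.00 : 96.02 : 36.63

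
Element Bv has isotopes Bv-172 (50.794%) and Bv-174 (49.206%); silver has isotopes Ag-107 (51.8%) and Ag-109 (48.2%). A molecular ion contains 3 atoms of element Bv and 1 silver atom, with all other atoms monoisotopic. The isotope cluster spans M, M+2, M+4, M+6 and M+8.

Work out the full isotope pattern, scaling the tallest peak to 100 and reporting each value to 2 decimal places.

18.12 : 69.51 : 100.00 : 63.93 : 15.33

Element Bv pattern (n=3): 0.13105007 : 0.38085893 : 0.36895194 : 0.11913906
Silver pattern (n=1): 0.5180 : 0.4820
Convolve the two distributions (both contribute in 2-u steps):
  M: 0.13105007×0.5180 = 0.067884
  M+2: 0.13105007×0.4820 + 0.38085893×0.5180 = 0.260451
  M+4: 0.38085893×0.4820 + 0.36895194×0.5180 = 0.374691
  M+6: 0.36895194×0.4820 + 0.11913906×0.5180 = 0.239549
  M+8: 0.11913906×0.4820 = 0.057425
Scale to base peak (0.374691) = 100: 18.12 : 69.51 : 100.00 : 63.93 : 15.33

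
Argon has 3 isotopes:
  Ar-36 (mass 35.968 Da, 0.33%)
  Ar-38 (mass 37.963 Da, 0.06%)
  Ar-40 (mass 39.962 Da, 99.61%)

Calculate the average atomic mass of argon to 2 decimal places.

39.95 Da

Average mass = Σ (abundance × isotope mass) = 0.0033 × 35.968 + 0.0006 × 37.963 + 0.9961 × 39.962
= 0.1187 + 0.0228 + 39.8061 = 39.9476 Da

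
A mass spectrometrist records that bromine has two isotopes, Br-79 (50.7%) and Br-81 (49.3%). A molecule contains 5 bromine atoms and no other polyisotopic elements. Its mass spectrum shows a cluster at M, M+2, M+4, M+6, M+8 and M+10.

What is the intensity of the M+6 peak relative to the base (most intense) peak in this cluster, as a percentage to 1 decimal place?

97.2%

(0.507 + 0.493)^5 gives M 0.0335, M+2 0.1629, M+4 0.3168, M+6 0.3080, M+8 0.1497, M+10 0.0291; the largest is M+4.
P(M+4) = C(5,2) × 0.507^3 × 0.493^2 = 10 × 0.13032384 × 0.243049 = 0.316751 (base)
P(M+6) = C(5,3) × 0.507^2 × 0.493^3 = 10 × 0.257049 × 0.11982316 = 0.308004
Relative intensity = 0.308004 / 0.316751 × 100 = 97.2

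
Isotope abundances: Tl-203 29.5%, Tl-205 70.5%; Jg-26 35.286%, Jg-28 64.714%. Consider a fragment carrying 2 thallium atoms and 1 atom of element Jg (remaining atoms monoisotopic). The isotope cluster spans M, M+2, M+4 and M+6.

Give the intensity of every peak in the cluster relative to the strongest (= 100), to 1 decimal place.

Thallium pattern (n=2): 0.087025 : 0.41595 : 0.497025
Element Jg pattern (n=1): 0.35286 : 0.64714
Convolve the two distributions (both contribute in 2-u steps):
  M: 0.087025×0.35286 = 0.030708
  M+2: 0.087025×0.64714 + 0.41595×0.35286 = 0.203089
  M+4: 0.41595×0.64714 + 0.497025×0.35286 = 0.444558
  M+6: 0.497025×0.64714 = 0.321645
Scale to base peak (0.444558) = 100: 6.9 : 45.7 : 100.0 : 72.4

6.9 : 45.7 : 100.0 : 72.4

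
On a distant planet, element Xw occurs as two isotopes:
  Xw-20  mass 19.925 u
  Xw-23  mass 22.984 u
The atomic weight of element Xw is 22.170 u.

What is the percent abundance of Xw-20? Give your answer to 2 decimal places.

26.61%

Writing the weighted mean with unknown fraction x of Xw-20:
19.925·x + 22.984·(1 − x) = 22.170
(19.925 − 22.984)·x = 22.170 − 22.984
x = -0.814 / -3.059 = 0.26610 → 26.61% Xw-20, 73.39% Xw-23.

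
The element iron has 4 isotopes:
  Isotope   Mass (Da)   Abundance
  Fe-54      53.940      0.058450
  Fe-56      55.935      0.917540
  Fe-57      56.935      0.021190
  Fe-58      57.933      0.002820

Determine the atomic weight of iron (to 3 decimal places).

Average mass = Σ (abundance × isotope mass) = 0.058450 × 53.940 + 0.917540 × 55.935 + 0.021190 × 56.935 + 0.002820 × 57.933
= 3.1528 + 51.3226 + 1.2065 + 0.1634 = 55.8453 Da

55.845 Da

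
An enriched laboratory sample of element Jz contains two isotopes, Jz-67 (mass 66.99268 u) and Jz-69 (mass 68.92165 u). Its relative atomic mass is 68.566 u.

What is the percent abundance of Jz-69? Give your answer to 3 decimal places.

81.563%

Let x be the fractional abundance of Jz-67; then Jz-69 has abundance 1 − x.
66.99268·x + 68.92165·(1 − x) = 68.566
(66.99268 − 68.92165)·x = 68.566 − 68.92165
x = -0.35565 / -1.92897 = 0.18437 → 18.437% Jz-67, 81.563% Jz-69.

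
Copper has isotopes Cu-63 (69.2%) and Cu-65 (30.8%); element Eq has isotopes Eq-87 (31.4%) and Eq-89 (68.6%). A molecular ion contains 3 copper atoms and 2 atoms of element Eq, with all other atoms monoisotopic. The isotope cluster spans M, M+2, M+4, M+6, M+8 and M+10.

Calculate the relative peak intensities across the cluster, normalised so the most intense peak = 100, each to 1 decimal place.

8.9 : 50.9 : 100.0 : 80.9 : 28.8 : 3.8

Copper pattern (n=3): 0.33137389 : 0.44247034 : 0.19693766 : 0.02921811
Element Eq pattern (n=2): 0.098596 : 0.430808 : 0.470596
Convolve the two distributions (both contribute in 2-u steps):
  M: 0.33137389×0.098596 = 0.032672
  M+2: 0.33137389×0.430808 + 0.44247034×0.098596 = 0.186384
  M+4: 0.33137389×0.470596 + 0.44247034×0.430808 + 0.19693766×0.098596 = 0.365980
  M+6: 0.44247034×0.470596 + 0.19693766×0.430808 + 0.02921811×0.098596 = 0.295948
  M+8: 0.19693766×0.470596 + 0.02921811×0.430808 = 0.105265
  M+10: 0.02921811×0.470596 = 0.013750
Scale to base peak (0.365980) = 100: 8.9 : 50.9 : 100.0 : 80.9 : 28.8 : 3.8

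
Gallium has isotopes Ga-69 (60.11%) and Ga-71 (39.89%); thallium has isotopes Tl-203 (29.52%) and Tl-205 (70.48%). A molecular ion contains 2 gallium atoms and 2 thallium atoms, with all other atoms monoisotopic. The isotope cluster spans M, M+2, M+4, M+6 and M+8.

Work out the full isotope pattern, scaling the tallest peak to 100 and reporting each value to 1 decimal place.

Gallium pattern (n=2): 0.36132121 : 0.47955758 : 0.15912121
Thallium pattern (n=2): 0.08714304 : 0.41611392 : 0.49674304
Convolve the two distributions (both contribute in 2-u steps):
  M: 0.36132121×0.08714304 = 0.031487
  M+2: 0.36132121×0.41611392 + 0.47955758×0.08714304 = 0.192141
  M+4: 0.36132121×0.49674304 + 0.47955758×0.41611392 + 0.15912121×0.08714304 = 0.392901
  M+6: 0.47955758×0.49674304 + 0.15912121×0.41611392 = 0.304429
  M+8: 0.15912121×0.49674304 = 0.079042
Scale to base peak (0.392901) = 100: 8.0 : 48.9 : 100.0 : 77.5 : 20.1

8.0 : 48.9 : 100.0 : 77.5 : 20.1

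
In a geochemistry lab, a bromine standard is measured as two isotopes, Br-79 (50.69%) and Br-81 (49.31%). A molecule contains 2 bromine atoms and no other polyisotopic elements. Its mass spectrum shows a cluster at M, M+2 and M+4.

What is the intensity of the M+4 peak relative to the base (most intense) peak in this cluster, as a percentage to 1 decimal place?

48.6%

(0.5069 + 0.4931)^2 gives M 0.2569, M+2 0.4999, M+4 0.2431; the largest is M+2.
P(M+2) = C(2,1) × 0.5069^1 × 0.4931^1 = 2 × 0.5069 × 0.4931 = 0.499905 (base)
P(M+4) = C(2,2) × 0.5069^0 × 0.4931^2 = 1 × 1.0000 × 0.24314761 = 0.243148
Relative intensity = 0.243148 / 0.499905 × 100 = 48.6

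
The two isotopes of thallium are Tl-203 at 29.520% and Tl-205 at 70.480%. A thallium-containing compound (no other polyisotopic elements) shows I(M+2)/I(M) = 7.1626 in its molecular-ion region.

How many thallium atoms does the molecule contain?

For n independent Tl atoms, I(M+2)/I(M) = n · (abundance Tl-205) / (abundance Tl-203) = n · 0.70480/0.29520.
n = 7.1626 × 0.29520/0.70480 = 3.00 ≈ 3

3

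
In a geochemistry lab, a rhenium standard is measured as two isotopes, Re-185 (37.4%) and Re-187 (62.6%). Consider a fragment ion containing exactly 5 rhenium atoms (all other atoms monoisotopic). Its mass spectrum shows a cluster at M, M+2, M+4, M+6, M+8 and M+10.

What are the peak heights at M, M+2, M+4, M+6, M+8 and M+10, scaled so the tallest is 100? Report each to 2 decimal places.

Each Re atom is independently Re-185 (p = 0.374) or Re-187 (q = 0.626); the cluster is the binomial expansion (p + q)^5.
P(M) = 0.374^5 = 0.007317
P(M+2) = 5 × 0.374^4 × 0.626^1 = 0.061239
P(M+4) = 10 × 0.374^3 × 0.626^2 = 0.205005
P(M+6) = 10 × 0.374^2 × 0.626^3 = 0.343136
P(M+8) = 5 × 0.374^1 × 0.626^4 = 0.287170
P(M+10) = 0.626^5 = 0.096133
The M+6 peak is largest (0.343136); scaling to 100 gives 2.13 : 17.85 : 59.74 : 100.00 : 83.69 : 28.02.

2.13 : 17.85 : 59.74 : 100.00 : 83.69 : 28.02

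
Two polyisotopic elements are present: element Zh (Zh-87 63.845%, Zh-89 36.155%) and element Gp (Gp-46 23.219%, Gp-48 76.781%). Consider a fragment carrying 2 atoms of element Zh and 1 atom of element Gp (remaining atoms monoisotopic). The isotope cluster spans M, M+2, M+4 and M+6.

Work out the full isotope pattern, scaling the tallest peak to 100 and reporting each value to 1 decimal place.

Element Zh pattern (n=2): 0.4076184 : 0.4616632 : 0.1307184
Element Gp pattern (n=1): 0.23219 : 0.76781
Convolve the two distributions (both contribute in 2-u steps):
  M: 0.4076184×0.23219 = 0.094645
  M+2: 0.4076184×0.76781 + 0.4616632×0.23219 = 0.420167
  M+4: 0.4616632×0.76781 + 0.1307184×0.23219 = 0.384821
  M+6: 0.1307184×0.76781 = 0.100367
Scale to base peak (0.420167) = 100: 22.5 : 100.0 : 91.6 : 23.9

22.5 : 100.0 : 91.6 : 23.9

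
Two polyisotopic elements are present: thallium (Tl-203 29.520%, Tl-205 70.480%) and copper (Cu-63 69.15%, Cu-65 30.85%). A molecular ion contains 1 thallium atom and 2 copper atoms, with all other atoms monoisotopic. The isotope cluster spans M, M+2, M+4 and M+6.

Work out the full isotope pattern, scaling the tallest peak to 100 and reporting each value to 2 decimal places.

30.49 : 100.00 : 71.02 : 14.49

Thallium pattern (n=1): 0.2952 : 0.7048
Copper pattern (n=2): 0.47817225 : 0.4266555 : 0.09517225
Convolve the two distributions (both contribute in 2-u steps):
  M: 0.2952×0.47817225 = 0.141156
  M+2: 0.2952×0.4266555 + 0.7048×0.47817225 = 0.462965
  M+4: 0.2952×0.09517225 + 0.7048×0.4266555 = 0.328802
  M+6: 0.7048×0.09517225 = 0.067077
Scale to base peak (0.462965) = 100: 30.49 : 100.00 : 71.02 : 14.49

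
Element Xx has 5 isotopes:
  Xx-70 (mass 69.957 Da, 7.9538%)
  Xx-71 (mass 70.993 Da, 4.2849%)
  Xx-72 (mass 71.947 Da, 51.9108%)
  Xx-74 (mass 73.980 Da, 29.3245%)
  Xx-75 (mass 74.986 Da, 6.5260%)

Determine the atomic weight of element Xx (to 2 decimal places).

Weight each isotope mass by its fractional abundance: 0.079538 × 69.957 + 0.042849 × 70.993 + 0.519108 × 71.947 + 0.293245 × 73.980 + 0.065260 × 74.986
= 5.5642 + 3.0420 + 37.3483 + 21.6943 + 4.8936 = 72.5424 Da

72.54 Da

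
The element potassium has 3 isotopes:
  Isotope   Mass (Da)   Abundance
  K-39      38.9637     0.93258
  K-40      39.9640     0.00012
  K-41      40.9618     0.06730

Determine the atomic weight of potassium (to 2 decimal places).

Ar = Σ fᵢ·mᵢ = 0.93258 × 38.9637 + 0.00012 × 39.9640 + 0.06730 × 40.9618
= 36.33677 + 0.00480 + 2.75673 = 39.09830 Da

39.10 Da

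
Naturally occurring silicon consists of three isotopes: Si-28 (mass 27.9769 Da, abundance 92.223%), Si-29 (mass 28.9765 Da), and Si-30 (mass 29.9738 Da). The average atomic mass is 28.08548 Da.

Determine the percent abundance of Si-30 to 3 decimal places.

3.092%

Let x and y be the fractions of Si-29 and Si-30. Then x + y = 1 − 0.92223 = 0.07777 and 28.9765x + 29.9738y = 28.08548 − 0.92223×27.9769 = 2.284343513.
Substituting: 28.9765x + 29.9738(0.07777 − x) = 2.284343513
(28.9765 − 29.9738)x = -0.046718913  ⇒  x = 0.04685, y = 0.03092
Si-29: 4.685%, Si-30: 3.092%.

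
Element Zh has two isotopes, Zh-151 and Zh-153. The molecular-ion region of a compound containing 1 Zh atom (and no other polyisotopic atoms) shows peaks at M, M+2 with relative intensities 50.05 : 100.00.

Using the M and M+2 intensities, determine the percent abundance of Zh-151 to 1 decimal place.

33.4%

Write p for the Zh-151 fraction. I(M+2)/I(M) = [C(1,1)·p^0·(1−p)] / p^1 = 1·(1−p)/p = 100.00/50.05 = 1.9980
(1−p)/p = 1.9980/1 = 1.9980  ⇒  p = 1/(1 + 1.9980) = 0.3336
Zh-151: 33.4%, Zh-153: 66.6%.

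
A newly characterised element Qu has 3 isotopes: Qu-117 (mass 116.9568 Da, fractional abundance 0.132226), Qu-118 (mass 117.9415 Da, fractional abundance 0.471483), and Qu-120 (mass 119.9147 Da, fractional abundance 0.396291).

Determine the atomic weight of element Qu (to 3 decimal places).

118.593 Da

Weight each isotope mass by its fractional abundance: 0.132226 × 116.9568 + 0.471483 × 117.9415 + 0.396291 × 119.9147
= 15.46473 + 55.60741 + 47.52112 = 118.59326 Da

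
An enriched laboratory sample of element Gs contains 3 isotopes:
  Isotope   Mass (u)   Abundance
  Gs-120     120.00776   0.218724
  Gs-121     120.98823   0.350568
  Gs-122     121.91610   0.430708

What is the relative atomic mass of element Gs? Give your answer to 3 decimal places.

121.173 u

Average mass = Σ (abundance × isotope mass) = 0.218724 × 120.00776 + 0.350568 × 120.98823 + 0.430708 × 121.91610
= 26.248577 + 42.414602 + 52.510240 = 121.173419 u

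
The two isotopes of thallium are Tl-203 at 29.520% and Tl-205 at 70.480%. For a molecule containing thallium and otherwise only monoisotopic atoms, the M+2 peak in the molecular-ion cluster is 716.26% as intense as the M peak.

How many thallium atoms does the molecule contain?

The M+2/M ratio from n Tl atoms is n · q/p = n · 0.70480/0.29520.
n = 7.1626 × 0.29520/0.70480 = 3.00 ≈ 3

3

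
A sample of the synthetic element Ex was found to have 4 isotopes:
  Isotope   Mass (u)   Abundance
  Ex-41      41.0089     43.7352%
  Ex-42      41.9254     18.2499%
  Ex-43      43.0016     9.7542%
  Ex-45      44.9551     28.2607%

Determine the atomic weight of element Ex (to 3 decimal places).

42.486 u

Weight each isotope mass by its fractional abundance: 0.437352 × 41.0089 + 0.182499 × 41.9254 + 0.097542 × 43.0016 + 0.282607 × 44.9551
= 17.93532 + 7.65134 + 4.19446 + 12.70463 = 42.48575 u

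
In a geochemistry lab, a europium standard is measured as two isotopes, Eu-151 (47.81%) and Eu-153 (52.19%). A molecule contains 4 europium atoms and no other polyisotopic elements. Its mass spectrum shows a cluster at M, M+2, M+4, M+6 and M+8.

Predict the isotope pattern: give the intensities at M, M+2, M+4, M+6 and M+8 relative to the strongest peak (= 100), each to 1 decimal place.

14.0 : 61.1 : 100.0 : 72.8 : 19.9

The 4 Eu atoms are independent, so intensities follow the terms of (0.4781 + 0.5219)^4.
P(M) = 0.4781^4 = 0.052249
P(M+2) = 4 × 0.4781^3 × 0.5219^1 = 0.228141
P(M+4) = 6 × 0.4781^2 × 0.5219^2 = 0.373563
P(M+6) = 4 × 0.4781^1 × 0.5219^3 = 0.271857
P(M+8) = 0.5219^4 = 0.074191
The M+4 peak is largest (0.373563); scaling to 100 gives 14.0 : 61.1 : 100.0 : 72.8 : 19.9.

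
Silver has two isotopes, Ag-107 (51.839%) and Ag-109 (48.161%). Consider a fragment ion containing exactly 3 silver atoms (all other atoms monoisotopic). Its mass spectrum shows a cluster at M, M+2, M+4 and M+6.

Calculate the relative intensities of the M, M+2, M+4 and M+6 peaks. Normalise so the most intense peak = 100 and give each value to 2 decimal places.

Expanding (0.51839 + 0.48161)^3:
P(M) = 0.51839^3 = 0.139306
P(M+2) = 3 × 0.51839^2 × 0.48161^1 = 0.388267
P(M+4) = 3 × 0.51839^1 × 0.48161^2 = 0.360719
P(M+6) = 0.48161^3 = 0.111709
The M+2 peak is largest (0.388267); scaling to 100 gives 35.88 : 100.00 : 92.90 : 28.77.

35.88 : 100.00 : 92.90 : 28.77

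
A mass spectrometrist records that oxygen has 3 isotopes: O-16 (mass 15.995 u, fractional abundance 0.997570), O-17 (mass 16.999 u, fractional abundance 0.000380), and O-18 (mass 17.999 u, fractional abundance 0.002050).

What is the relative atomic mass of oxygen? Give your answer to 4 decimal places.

15.9995 u

Weight each isotope mass by its fractional abundance: 0.997570 × 15.995 + 0.000380 × 16.999 + 0.002050 × 17.999
= 15.95613 + 0.00646 + 0.03690 = 15.99949 u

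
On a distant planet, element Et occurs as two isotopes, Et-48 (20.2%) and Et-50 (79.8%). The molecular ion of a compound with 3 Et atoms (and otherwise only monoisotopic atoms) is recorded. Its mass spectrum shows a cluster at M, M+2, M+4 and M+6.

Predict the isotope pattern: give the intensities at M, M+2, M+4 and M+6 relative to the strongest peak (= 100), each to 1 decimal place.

1.6 : 19.2 : 75.9 : 100.0

Expanding (0.202 + 0.798)^3:
P(M) = 0.202^3 = 0.008242
P(M+2) = 3 × 0.202^2 × 0.798^1 = 0.097685
P(M+4) = 3 × 0.202^1 × 0.798^2 = 0.385903
P(M+6) = 0.798^3 = 0.508170
The M+6 peak is largest (0.508170); scaling to 100 gives 1.6 : 19.2 : 75.9 : 100.0.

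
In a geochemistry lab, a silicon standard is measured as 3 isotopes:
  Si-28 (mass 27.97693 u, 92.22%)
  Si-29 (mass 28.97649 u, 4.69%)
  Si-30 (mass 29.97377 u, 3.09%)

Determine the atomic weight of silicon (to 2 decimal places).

Average mass = Σ (abundance × isotope mass) = 0.9222 × 27.97693 + 0.0469 × 28.97649 + 0.0309 × 29.97377
= 25.800325 + 1.358997 + 0.926189 = 28.085511 u

28.09 u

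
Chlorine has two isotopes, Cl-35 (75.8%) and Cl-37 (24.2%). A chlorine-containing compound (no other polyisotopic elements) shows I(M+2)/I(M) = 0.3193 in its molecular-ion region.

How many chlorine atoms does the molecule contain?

1

For n independent Cl atoms, I(M+2)/I(M) = n · (abundance Cl-37) / (abundance Cl-35) = n · 0.242/0.758.
n = 0.3193 × 0.758/0.242 = 1.00 ≈ 1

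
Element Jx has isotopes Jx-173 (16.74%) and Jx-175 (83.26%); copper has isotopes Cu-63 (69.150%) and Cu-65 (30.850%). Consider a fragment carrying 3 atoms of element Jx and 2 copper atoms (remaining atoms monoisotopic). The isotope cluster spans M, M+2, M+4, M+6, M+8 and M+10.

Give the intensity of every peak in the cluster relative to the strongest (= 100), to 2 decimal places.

Element Jx pattern (n=3): 0.00469101 : 0.06999525 : 0.34813647 : 0.57717727
Copper pattern (n=2): 0.47817225 : 0.4266555 : 0.09517225
Convolve the two distributions (both contribute in 2-u steps):
  M: 0.00469101×0.47817225 = 0.002243
  M+2: 0.00469101×0.4266555 + 0.06999525×0.47817225 = 0.035471
  M+4: 0.00469101×0.09517225 + 0.06999525×0.4266555 + 0.34813647×0.47817225 = 0.196780
  M+6: 0.06999525×0.09517225 + 0.34813647×0.4266555 + 0.57717727×0.47817225 = 0.431186
  M+8: 0.34813647×0.09517225 + 0.57717727×0.4266555 = 0.279389
  M+10: 0.57717727×0.09517225 = 0.054931
Scale to base peak (0.431186) = 100: 0.52 : 8.23 : 45.64 : 100.00 : 64.80 : 12.74

0.52 : 8.23 : 45.64 : 100.00 : 64.80 : 12.74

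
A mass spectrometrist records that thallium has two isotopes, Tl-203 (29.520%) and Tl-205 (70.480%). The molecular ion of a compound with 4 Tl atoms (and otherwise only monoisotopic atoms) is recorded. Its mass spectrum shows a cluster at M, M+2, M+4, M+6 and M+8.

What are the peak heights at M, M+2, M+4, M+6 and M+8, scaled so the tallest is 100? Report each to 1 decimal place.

1.8 : 17.5 : 62.8 : 100.0 : 59.7

The 4 Tl atoms are independent, so intensities follow the terms of (0.29520 + 0.70480)^4.
P(M) = 0.29520^4 = 0.007594
P(M+2) = 4 × 0.29520^3 × 0.70480^1 = 0.072523
P(M+4) = 6 × 0.29520^2 × 0.70480^2 = 0.259726
P(M+6) = 4 × 0.29520^1 × 0.70480^3 = 0.413403
P(M+8) = 0.70480^4 = 0.246754
The M+6 peak is largest (0.413403); scaling to 100 gives 1.8 : 17.5 : 62.8 : 100.0 : 59.7.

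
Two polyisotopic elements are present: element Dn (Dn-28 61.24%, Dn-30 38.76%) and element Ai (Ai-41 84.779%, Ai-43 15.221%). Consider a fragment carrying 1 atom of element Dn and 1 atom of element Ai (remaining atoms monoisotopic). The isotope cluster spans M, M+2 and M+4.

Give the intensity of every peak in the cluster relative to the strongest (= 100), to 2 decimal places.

Element Dn pattern (n=1): 0.6124 : 0.3876
Element Ai pattern (n=1): 0.84779 : 0.15221
Convolve the two distributions (both contribute in 2-u steps):
  M: 0.6124×0.84779 = 0.519187
  M+2: 0.6124×0.15221 + 0.3876×0.84779 = 0.421817
  M+4: 0.3876×0.15221 = 0.058997
Scale to base peak (0.519187) = 100: 100.00 : 81.25 : 11.36

100.00 : 81.25 : 11.36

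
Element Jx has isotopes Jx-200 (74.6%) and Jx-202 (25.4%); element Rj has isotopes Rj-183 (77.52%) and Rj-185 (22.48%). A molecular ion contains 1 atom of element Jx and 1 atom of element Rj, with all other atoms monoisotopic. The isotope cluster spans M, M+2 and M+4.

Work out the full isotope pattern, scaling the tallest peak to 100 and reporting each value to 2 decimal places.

100.00 : 63.05 : 9.87

Element Jx pattern (n=1): 0.7460 : 0.2540
Element Rj pattern (n=1): 0.7752 : 0.2248
Convolve the two distributions (both contribute in 2-u steps):
  M: 0.7460×0.7752 = 0.578299
  M+2: 0.7460×0.2248 + 0.2540×0.7752 = 0.364602
  M+4: 0.2540×0.2248 = 0.057099
Scale to base peak (0.578299) = 100: 100.00 : 63.05 : 9.87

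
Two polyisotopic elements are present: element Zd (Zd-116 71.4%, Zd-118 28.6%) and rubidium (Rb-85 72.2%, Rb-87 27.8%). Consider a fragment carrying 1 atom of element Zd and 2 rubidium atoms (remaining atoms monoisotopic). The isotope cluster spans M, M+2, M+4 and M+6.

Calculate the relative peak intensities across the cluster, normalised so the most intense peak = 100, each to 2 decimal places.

Element Zd pattern (n=1): 0.7140 : 0.2860
Rubidium pattern (n=2): 0.521284 : 0.401432 : 0.077284
Convolve the two distributions (both contribute in 2-u steps):
  M: 0.7140×0.521284 = 0.372197
  M+2: 0.7140×0.401432 + 0.2860×0.521284 = 0.435710
  M+4: 0.7140×0.077284 + 0.2860×0.401432 = 0.169990
  M+6: 0.2860×0.077284 = 0.022103
Scale to base peak (0.435710) = 100: 85.42 : 100.00 : 39.01 : 5.07

85.42 : 100.00 : 39.01 : 5.07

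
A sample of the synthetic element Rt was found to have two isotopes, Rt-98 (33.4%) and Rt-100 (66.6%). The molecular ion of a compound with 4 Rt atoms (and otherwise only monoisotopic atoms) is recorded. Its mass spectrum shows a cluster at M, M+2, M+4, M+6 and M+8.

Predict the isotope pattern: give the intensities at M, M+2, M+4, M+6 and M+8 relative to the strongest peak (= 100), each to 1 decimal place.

Each Rt atom is independently Rt-98 (p = 0.334) or Rt-100 (q = 0.666); the cluster is the binomial expansion (p + q)^4.
P(M) = 0.334^4 = 0.012445
P(M+2) = 4 × 0.334^3 × 0.666^1 = 0.099260
P(M+4) = 6 × 0.334^2 × 0.666^2 = 0.296888
P(M+6) = 4 × 0.334^1 × 0.666^3 = 0.394665
P(M+8) = 0.666^4 = 0.196742
The M+6 peak is largest (0.394665); scaling to 100 gives 3.2 : 25.2 : 75.2 : 100.0 : 49.9.

3.2 : 25.2 : 75.2 : 100.0 : 49.9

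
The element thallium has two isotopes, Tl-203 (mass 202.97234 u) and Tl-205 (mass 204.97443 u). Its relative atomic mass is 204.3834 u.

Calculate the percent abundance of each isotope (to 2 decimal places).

Tl-203: 29.52%, Tl-205: 70.48%

With x = fraction of Tl-203 (so Tl-205 is 1 − x):
202.97234·x + 204.97443·(1 − x) = 204.3834
(202.97234 − 204.97443)·x = 204.3834 − 204.97443
x = -0.59103 / -2.00209 = 0.29521 → 29.52% Tl-203, 70.48% Tl-205.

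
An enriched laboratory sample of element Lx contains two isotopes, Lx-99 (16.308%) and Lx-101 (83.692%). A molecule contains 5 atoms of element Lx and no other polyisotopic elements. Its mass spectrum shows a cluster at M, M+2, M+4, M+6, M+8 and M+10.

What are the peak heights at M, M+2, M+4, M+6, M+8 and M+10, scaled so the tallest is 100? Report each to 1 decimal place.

Each Lx atom is independently Lx-99 (p = 0.16308) or Lx-101 (q = 0.83692); the cluster is the binomial expansion (p + q)^5.
P(M) = 0.16308^5 = 0.000115
P(M+2) = 5 × 0.16308^4 × 0.83692^1 = 0.002960
P(M+4) = 10 × 0.16308^3 × 0.83692^2 = 0.030379
P(M+6) = 10 × 0.16308^2 × 0.83692^3 = 0.155903
P(M+8) = 5 × 0.16308^1 × 0.83692^4 = 0.400043
P(M+10) = 0.83692^5 = 0.410601
The M+10 peak is largest (0.410601); scaling to 100 gives 0.0 : 0.7 : 7.4 : 38.0 : 97.4 : 100.0.

0.0 : 0.7 : 7.4 : 38.0 : 97.4 : 100.0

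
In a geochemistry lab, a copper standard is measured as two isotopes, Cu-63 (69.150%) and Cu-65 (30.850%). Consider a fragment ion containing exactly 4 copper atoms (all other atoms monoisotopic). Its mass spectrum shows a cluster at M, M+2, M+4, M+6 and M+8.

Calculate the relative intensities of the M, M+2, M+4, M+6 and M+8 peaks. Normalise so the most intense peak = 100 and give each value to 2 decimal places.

56.04 : 100.00 : 66.92 : 19.90 : 2.22

Each Cu atom is independently Cu-63 (p = 0.69150) or Cu-65 (q = 0.30850); the cluster is the binomial expansion (p + q)^4.
P(M) = 0.69150^4 = 0.228649
P(M+2) = 4 × 0.69150^3 × 0.30850^1 = 0.408030
P(M+4) = 6 × 0.69150^2 × 0.30850^2 = 0.273052
P(M+6) = 4 × 0.69150^1 × 0.30850^3 = 0.081212
P(M+8) = 0.30850^4 = 0.009058
The M+2 peak is largest (0.408030); scaling to 100 gives 56.04 : 100.00 : 66.92 : 19.90 : 2.22.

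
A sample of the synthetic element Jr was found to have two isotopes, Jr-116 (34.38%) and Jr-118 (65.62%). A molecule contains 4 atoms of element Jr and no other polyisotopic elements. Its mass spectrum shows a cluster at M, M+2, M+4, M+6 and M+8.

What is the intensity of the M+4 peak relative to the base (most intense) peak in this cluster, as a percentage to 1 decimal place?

(0.3438 + 0.6562)^4 gives M 0.0140, M+2 0.1067, M+4 0.3054, M+6 0.3886, M+8 0.1854; the largest is M+6.
P(M+6) = C(4,3) × 0.3438^1 × 0.6562^3 = 4 × 0.3438 × 0.2825587 = 0.388575 (base)
P(M+4) = C(4,2) × 0.3438^2 × 0.6562^2 = 6 × 0.11819844 × 0.43059844 = 0.305376
Relative intensity = 0.305376 / 0.388575 × 100 = 78.6

78.6%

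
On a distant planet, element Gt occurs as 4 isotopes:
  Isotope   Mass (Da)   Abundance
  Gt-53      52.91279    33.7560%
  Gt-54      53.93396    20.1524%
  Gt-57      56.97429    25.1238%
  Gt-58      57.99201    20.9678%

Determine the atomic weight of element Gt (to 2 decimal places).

Ar = Σ fᵢ·mᵢ = 0.337560 × 52.91279 + 0.201524 × 53.93396 + 0.251238 × 56.97429 + 0.209678 × 57.99201
= 17.861241 + 10.868987 + 14.314107 + 12.159649 = 55.203984 Da

55.20 Da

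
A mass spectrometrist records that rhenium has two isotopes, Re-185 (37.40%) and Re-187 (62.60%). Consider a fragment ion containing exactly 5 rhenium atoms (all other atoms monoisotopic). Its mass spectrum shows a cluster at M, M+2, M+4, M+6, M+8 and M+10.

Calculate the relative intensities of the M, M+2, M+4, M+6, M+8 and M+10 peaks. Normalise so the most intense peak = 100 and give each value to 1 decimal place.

2.1 : 17.8 : 59.7 : 100.0 : 83.7 : 28.0

Expanding (0.3740 + 0.6260)^5:
P(M) = 0.3740^5 = 0.007317
P(M+2) = 5 × 0.3740^4 × 0.6260^1 = 0.061239
P(M+4) = 10 × 0.3740^3 × 0.6260^2 = 0.205005
P(M+6) = 10 × 0.3740^2 × 0.6260^3 = 0.343136
P(M+8) = 5 × 0.3740^1 × 0.6260^4 = 0.287170
P(M+10) = 0.6260^5 = 0.096133
The M+6 peak is largest (0.343136); scaling to 100 gives 2.1 : 17.8 : 59.7 : 100.0 : 83.7 : 28.0.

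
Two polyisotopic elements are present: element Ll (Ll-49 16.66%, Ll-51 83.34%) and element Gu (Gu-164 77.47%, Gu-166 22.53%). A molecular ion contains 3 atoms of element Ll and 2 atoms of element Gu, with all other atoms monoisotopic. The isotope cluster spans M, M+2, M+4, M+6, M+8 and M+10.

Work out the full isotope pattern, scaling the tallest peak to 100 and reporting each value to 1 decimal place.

0.6 : 9.2 : 49.3 : 100.0 : 46.5 : 6.2

Element Ll pattern (n=3): 0.00462408 : 0.06939445 : 0.34713887 : 0.5788426
Element Gu pattern (n=2): 0.60016009 : 0.34907982 : 0.05076009
Convolve the two distributions (both contribute in 2-u steps):
  M: 0.00462408×0.60016009 = 0.002775
  M+2: 0.00462408×0.34907982 + 0.06939445×0.60016009 = 0.043262
  M+4: 0.00462408×0.05076009 + 0.06939445×0.34907982 + 0.34713887×0.60016009 = 0.232798
  M+6: 0.06939445×0.05076009 + 0.34713887×0.34907982 + 0.5788426×0.60016009 = 0.472100
  M+8: 0.34713887×0.05076009 + 0.5788426×0.34907982 = 0.219683
  M+10: 0.5788426×0.05076009 = 0.029382
Scale to base peak (0.472100) = 100: 0.6 : 9.2 : 49.3 : 100.0 : 46.5 : 6.2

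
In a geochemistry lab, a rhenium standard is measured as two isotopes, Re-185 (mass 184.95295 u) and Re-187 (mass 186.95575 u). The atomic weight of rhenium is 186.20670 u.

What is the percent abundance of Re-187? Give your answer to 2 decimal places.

Let x be the fractional abundance of Re-185; then Re-187 has abundance 1 − x.
184.95295·x + 186.95575·(1 − x) = 186.20670
(184.95295 − 186.95575)·x = 186.20670 − 186.95575
x = -0.74905 / -2.00280 = 0.37400 → 37.40% Re-185, 62.60% Re-187.

62.60%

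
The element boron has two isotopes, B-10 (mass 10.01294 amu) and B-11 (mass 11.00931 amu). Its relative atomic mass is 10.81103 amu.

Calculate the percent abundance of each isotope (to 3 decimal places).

B-10: 19.900%, B-11: 80.100%

Let x be the fractional abundance of B-10; then B-11 has abundance 1 − x.
10.01294·x + 11.00931·(1 − x) = 10.81103
(10.01294 − 11.00931)·x = 10.81103 − 11.00931
x = -0.19828 / -0.99637 = 0.19900 → 19.900% B-10, 80.100% B-11.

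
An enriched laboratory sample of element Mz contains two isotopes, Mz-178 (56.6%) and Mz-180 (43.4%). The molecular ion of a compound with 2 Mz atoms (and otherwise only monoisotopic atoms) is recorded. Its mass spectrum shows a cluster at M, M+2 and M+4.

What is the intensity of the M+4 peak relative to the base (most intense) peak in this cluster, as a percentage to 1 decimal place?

Binomial terms of (0.566 + 0.434)^2: M 0.3204, M+2 0.4913, M+4 0.1884 → M+2 is the base peak.
P(M+2) = C(2,1) × 0.566^1 × 0.434^1 = 2 × 0.5660 × 0.4340 = 0.491288 (base)
P(M+4) = C(2,2) × 0.566^0 × 0.434^2 = 1 × 1.0000 × 0.188356 = 0.188356
Relative intensity = 0.188356 / 0.491288 × 100 = 38.3

38.3%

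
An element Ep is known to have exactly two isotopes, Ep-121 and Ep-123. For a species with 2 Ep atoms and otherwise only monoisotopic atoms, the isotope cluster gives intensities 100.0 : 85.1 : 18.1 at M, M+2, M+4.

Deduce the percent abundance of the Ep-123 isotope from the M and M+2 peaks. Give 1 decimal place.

29.8%

Let p = fractional abundance of Ep-121. I(M+2)/I(M) = [C(2,1)·p^1·(1−p)] / p^2 = 2·(1−p)/p = 85.1/100.0 = 0.8510
(1−p)/p = 0.8510/2 = 0.4255  ⇒  p = 1/(1 + 0.4255) = 0.7015
Ep-121: 70.2%, Ep-123: 29.8%.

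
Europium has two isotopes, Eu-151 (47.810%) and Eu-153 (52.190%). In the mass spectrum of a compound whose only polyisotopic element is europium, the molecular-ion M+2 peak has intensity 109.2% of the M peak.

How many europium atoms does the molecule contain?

1

The M+2/M ratio from n Eu atoms is n · q/p = n · 0.52190/0.47810.
n = 1.092 × 0.47810/0.52190 = 1.00 ≈ 1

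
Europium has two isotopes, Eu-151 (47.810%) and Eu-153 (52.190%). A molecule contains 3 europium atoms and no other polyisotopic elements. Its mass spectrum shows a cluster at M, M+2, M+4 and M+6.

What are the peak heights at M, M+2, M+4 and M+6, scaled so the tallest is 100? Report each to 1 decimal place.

28.0 : 91.6 : 100.0 : 36.4

Each Eu atom is independently Eu-151 (p = 0.47810) or Eu-153 (q = 0.52190); the cluster is the binomial expansion (p + q)^3.
P(M) = 0.47810^3 = 0.109284
P(M+2) = 3 × 0.47810^2 × 0.52190^1 = 0.357887
P(M+4) = 3 × 0.47810^1 × 0.52190^2 = 0.390674
P(M+6) = 0.52190^3 = 0.142155
The M+4 peak is largest (0.390674); scaling to 100 gives 28.0 : 91.6 : 100.0 : 36.4.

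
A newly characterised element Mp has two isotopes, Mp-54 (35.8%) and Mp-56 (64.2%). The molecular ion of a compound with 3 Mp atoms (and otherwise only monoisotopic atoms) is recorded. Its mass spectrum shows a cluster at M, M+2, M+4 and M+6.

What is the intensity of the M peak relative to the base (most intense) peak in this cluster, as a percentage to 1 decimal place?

10.4%

(0.358 + 0.642)^3 gives M 0.0459, M+2 0.2468, M+4 0.4427, M+6 0.2646; the largest is M+4.
P(M+4) = C(3,2) × 0.358^1 × 0.642^2 = 3 × 0.3580 × 0.412164 = 0.442664 (base)
P(M) = C(3,0) × 0.358^3 × 0.642^0 = 1 × 0.04588271 × 1.0000 = 0.045883
Relative intensity = 0.045883 / 0.442664 × 100 = 10.4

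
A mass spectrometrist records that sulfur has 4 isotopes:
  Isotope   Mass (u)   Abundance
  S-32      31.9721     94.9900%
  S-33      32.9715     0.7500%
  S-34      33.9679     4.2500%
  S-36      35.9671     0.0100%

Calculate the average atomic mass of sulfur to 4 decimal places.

32.0648 u

The abundance-weighted mean is 0.949900 × 31.9721 + 0.007500 × 32.9715 + 0.042500 × 33.9679 + 0.000100 × 35.9671
= 30.37030 + 0.24729 + 1.44364 + 0.00360 = 32.06483 u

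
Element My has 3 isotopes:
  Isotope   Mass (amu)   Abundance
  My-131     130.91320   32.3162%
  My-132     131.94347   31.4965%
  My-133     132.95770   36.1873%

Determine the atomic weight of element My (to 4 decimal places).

The abundance-weighted mean is 0.323162 × 130.91320 + 0.314965 × 131.94347 + 0.361873 × 132.95770
= 42.306172 + 41.557575 + 48.113802 = 131.977549 amu

131.9775 amu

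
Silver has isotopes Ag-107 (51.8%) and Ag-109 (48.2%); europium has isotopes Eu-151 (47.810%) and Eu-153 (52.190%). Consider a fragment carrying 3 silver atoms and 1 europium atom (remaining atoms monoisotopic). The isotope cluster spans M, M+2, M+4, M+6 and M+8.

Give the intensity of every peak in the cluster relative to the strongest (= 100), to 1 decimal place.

Silver pattern (n=3): 0.13899183 : 0.3879965 : 0.3610315 : 0.11198017
Europium pattern (n=1): 0.4781 : 0.5219
Convolve the two distributions (both contribute in 2-u steps):
  M: 0.13899183×0.4781 = 0.066452
  M+2: 0.13899183×0.5219 + 0.3879965×0.4781 = 0.258041
  M+4: 0.3879965×0.5219 + 0.3610315×0.4781 = 0.375105
  M+6: 0.3610315×0.5219 + 0.11198017×0.4781 = 0.241960
  M+8: 0.11198017×0.5219 = 0.058442
Scale to base peak (0.375105) = 100: 17.7 : 68.8 : 100.0 : 64.5 : 15.6

17.7 : 68.8 : 100.0 : 64.5 : 15.6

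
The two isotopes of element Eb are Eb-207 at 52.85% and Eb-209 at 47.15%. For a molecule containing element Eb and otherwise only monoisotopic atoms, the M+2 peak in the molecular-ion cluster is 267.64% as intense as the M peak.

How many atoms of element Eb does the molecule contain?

With n Eb atoms, P(M+2)/P(M) = C(n,1)·p^(n−1)q / p^n = n·q/p = n · 0.4715/0.5285.
n = 2.6764 × 0.5285/0.4715 = 3.00 ≈ 3

3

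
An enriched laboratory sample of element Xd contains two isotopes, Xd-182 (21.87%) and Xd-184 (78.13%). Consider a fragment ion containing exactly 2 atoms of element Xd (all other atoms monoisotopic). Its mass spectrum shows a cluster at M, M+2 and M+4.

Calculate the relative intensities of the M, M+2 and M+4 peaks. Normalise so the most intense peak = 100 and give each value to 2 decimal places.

The 2 Xd atoms are independent, so intensities follow the terms of (0.2187 + 0.7813)^2.
P(M) = 0.2187^2 = 0.047830
P(M+2) = 2 × 0.2187^1 × 0.7813^1 = 0.341741
P(M+4) = 0.7813^2 = 0.610430
The M+4 peak is largest (0.610430); scaling to 100 gives 7.84 : 55.98 : 100.00.

7.84 : 55.98 : 100.00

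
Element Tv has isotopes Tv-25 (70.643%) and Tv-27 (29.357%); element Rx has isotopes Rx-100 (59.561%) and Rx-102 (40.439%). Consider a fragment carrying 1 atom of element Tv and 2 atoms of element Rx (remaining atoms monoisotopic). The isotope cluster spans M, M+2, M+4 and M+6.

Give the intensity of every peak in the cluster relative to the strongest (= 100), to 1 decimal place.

Element Tv pattern (n=1): 0.70643 : 0.29357
Element Rx pattern (n=2): 0.35475127 : 0.48171746 : 0.16353127
Convolve the two distributions (both contribute in 2-u steps):
  M: 0.70643×0.35475127 = 0.250607
  M+2: 0.70643×0.48171746 + 0.29357×0.35475127 = 0.444444
  M+4: 0.70643×0.16353127 + 0.29357×0.48171746 = 0.256941
  M+6: 0.29357×0.16353127 = 0.048008
Scale to base peak (0.444444) = 100: 56.4 : 100.0 : 57.8 : 10.8

56.4 : 100.0 : 57.8 : 10.8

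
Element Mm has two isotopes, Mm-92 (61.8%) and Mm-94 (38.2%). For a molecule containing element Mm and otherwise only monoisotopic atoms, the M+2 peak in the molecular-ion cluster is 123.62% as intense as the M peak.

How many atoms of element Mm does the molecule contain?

2

The M+2/M ratio from n Mm atoms is n · q/p = n · 0.382/0.618.
n = 1.2362 × 0.618/0.382 = 2.00 ≈ 2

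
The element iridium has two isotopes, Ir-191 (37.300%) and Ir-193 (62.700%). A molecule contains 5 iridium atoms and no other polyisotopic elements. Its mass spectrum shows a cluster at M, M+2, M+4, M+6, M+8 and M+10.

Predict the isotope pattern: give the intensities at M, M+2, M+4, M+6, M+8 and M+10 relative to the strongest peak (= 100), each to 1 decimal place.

Expanding (0.37300 + 0.62700)^5:
P(M) = 0.37300^5 = 0.007220
P(M+2) = 5 × 0.37300^4 × 0.62700^1 = 0.060684
P(M+4) = 10 × 0.37300^3 × 0.62700^2 = 0.204015
P(M+6) = 10 × 0.37300^2 × 0.62700^3 = 0.342942
P(M+8) = 5 × 0.37300^1 × 0.62700^4 = 0.288237
P(M+10) = 0.62700^5 = 0.096903
The M+6 peak is largest (0.342942); scaling to 100 gives 2.1 : 17.7 : 59.5 : 100.0 : 84.0 : 28.3.

2.1 : 17.7 : 59.5 : 100.0 : 84.0 : 28.3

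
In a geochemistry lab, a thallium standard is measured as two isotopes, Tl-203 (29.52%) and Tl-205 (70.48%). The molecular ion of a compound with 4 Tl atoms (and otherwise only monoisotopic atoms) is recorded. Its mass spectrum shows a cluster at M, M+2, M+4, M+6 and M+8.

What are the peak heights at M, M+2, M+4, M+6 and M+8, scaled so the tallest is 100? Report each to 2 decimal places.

1.84 : 17.54 : 62.83 : 100.00 : 59.69

Each Tl atom is independently Tl-203 (p = 0.2952) or Tl-205 (q = 0.7048); the cluster is the binomial expansion (p + q)^4.
P(M) = 0.2952^4 = 0.007594
P(M+2) = 4 × 0.2952^3 × 0.7048^1 = 0.072523
P(M+4) = 6 × 0.2952^2 × 0.7048^2 = 0.259726
P(M+6) = 4 × 0.2952^1 × 0.7048^3 = 0.413403
P(M+8) = 0.7048^4 = 0.246754
The M+6 peak is largest (0.413403); scaling to 100 gives 1.84 : 17.54 : 62.83 : 100.00 : 59.69.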